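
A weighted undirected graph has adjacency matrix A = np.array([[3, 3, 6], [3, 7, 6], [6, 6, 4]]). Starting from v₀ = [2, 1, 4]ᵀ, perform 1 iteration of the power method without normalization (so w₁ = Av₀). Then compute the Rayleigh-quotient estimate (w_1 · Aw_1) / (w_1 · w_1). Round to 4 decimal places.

λ ≈ 14.7648

w1 = Av₀ = (3·2 + 3·1 + 6·4; 3·2 + 7·1 + 6·4; 6·2 + 6·1 + 4·4) = (33, 37, 34)
Aw1 = (414, 562, 556)
w1·Aw1 = 33·414 + 37·562 + 34·556 = 53360; w1·w1 = 33·33 + 37·37 + 34·34 = 3614
λ ≈ 53360/3614 = 14.7648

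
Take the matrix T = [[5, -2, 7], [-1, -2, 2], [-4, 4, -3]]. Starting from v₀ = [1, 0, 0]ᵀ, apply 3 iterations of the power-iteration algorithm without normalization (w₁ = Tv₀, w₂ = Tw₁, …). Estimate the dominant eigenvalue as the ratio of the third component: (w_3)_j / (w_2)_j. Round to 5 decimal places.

w1 = Tv₀ = (5, -1, -4)
w2 = Tw1 = (-1, -11, -12)
w3 = Tw2 = (-67, -1, -4)
Ratio at component: -4 / -12 = 0.33333

λ ≈ 0.33333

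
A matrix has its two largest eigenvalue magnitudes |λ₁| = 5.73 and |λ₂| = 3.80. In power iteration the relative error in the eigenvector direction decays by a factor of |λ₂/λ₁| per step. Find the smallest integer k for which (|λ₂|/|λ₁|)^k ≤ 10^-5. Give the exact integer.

|λ₂/λ₁| = 3.80/5.73 = 0.66318
Need k ≥ ln(10^-5) / ln(0.66318) = -11.5129 / -0.4107 ≈ 28.031
Smallest integer k satisfying the bound: 29

29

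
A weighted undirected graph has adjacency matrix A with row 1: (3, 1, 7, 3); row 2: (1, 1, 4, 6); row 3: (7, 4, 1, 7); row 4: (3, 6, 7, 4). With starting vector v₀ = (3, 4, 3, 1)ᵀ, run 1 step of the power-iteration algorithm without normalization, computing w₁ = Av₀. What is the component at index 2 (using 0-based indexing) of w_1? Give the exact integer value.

w1 = Av₀ = (3·3 + 1·4 + 7·3 + 3·1; 1·3 + 1·4 + 4·3 + 6·1; 7·3 + 4·4 + 1·3 + 7·1; 3·3 + 6·4 + 7·3 + 4·1) = (37, 25, 47, 58)
The requested component of w1 is 47.

47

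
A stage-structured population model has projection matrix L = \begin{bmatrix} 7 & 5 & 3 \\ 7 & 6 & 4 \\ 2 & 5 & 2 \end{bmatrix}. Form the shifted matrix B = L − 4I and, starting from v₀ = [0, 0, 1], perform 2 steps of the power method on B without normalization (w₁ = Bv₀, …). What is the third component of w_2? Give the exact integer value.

B = L − 4I has rows (3, 5, 3); (7, 2, 4); (2, 5, -2)
w1 = Bv₀ = (3·0 + 5·0 + 3·1; 7·0 + 2·0 + 4·1; 2·0 + 5·0 + (-2)·1) = (3, 4, -2)
w2 = Bw1 = (3·3 + 5·4 + 3·(-2); 7·3 + 2·4 + 4·(-2); 2·3 + 5·4 + (-2)·(-2)) = (23, 21, 30)
Requested component of w2: 30

30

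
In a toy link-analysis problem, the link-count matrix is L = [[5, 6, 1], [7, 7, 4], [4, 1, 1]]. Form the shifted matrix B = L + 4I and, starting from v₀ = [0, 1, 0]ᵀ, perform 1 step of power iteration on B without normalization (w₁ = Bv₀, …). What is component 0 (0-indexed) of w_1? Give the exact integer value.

6

B = L + 4I has rows (9, 6, 1); (7, 11, 4); (4, 1, 5)
w1 = Bv₀ = (9·0 + 6·1 + 1·0; 7·0 + 11·1 + 4·0; 4·0 + 1·1 + 5·0) = (6, 11, 1)
Requested component of w1: 6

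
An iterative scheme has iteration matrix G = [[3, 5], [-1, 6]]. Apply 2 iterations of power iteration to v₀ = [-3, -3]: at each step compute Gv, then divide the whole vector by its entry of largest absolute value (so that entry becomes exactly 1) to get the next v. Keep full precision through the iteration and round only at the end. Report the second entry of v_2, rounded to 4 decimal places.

Gv0 = (-24.00000, -15.00000); divide by -24.00000 → v1 = (1.00000, 0.62500)
Gv1 = (6.12500, 2.75000); divide by 6.12500 → v2 = (1.00000, 0.44898)
Requested entry of v2: -66/-147 = 0.4490

0.4490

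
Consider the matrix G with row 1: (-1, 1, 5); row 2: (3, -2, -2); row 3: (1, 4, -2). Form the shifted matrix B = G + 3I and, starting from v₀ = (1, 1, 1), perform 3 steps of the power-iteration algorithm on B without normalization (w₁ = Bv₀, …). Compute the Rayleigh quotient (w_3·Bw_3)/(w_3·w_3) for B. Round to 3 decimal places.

μ ≈ 5.449

B = G + 3I has rows (2, 1, 5); (3, 1, -2); (1, 4, 1)
w1 = Bv₀ = (2·1 + 1·1 + 5·1; 3·1 + 1·1 + (-2)·1; 1·1 + 4·1 + 1·1) = (8, 2, 6)
w2 = Bw1 = (2·8 + 1·2 + 5·6; 3·8 + 1·2 + (-2)·6; 1·8 + 4·2 + 1·6) = (48, 14, 22)
w3 = Bw2 = (220, 114, 126)
Bw3 = (1184, 522, 802)
w3·Bw3 = 421040; w3·w3 = 77272; μ ≈ 421040/77272 = 5.449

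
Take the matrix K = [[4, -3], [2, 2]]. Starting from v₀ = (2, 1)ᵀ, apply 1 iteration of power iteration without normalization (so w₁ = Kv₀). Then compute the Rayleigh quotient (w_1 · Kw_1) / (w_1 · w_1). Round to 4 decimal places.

2.3279

w1 = Kv₀ = (4·2 + (-3)·1; 2·2 + 2·1) = (5, 6)
Kw1 = (2, 22)
w1·Kw1 = 5·2 + 6·22 = 142; w1·w1 = 5·5 + 6·6 = 61
λ ≈ 142/61 = 2.3279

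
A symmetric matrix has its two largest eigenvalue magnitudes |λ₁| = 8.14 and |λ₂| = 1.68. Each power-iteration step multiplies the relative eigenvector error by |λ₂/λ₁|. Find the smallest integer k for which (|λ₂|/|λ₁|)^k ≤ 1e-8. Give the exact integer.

12

|λ₂/λ₁| = 1.68/8.14 = 0.20639
Need k ≥ ln(1e-8) / ln(0.20639) = -18.4207 / -1.5780 ≈ 11.673
Smallest integer k satisfying the bound: 12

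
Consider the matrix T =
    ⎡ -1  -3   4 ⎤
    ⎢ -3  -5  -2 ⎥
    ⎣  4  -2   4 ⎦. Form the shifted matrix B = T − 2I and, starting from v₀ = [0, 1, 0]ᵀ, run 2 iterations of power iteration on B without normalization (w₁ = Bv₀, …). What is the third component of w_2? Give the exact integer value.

-2

B = T − 2I has rows (-3, -3, 4); (-3, -7, -2); (4, -2, 2)
w1 = Bv₀ = (-3, -7, -2)
w2 = Bw1 = (22, 62, -2)
Requested component of w2: -2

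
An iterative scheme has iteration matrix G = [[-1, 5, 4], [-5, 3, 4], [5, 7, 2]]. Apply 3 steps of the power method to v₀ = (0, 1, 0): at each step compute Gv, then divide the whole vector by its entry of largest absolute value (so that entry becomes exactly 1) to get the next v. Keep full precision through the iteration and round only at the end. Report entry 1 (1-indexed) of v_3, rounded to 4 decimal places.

Gv0 = (5.00000, 3.00000, 7.00000); divide by 7.00000 → v1 = (0.71429, 0.42857, 1.00000)
Gv1 = (5.42857, 1.71429, 8.57143); divide by 8.57143 → v2 = (0.63333, 0.20000, 1.00000)
Gv2 = (4.36667, 1.43333, 6.56667); divide by 6.56667 → v3 = (0.66497, 0.21827, 1.00000)
Requested entry of v3: 262/394 = 0.6650

0.6650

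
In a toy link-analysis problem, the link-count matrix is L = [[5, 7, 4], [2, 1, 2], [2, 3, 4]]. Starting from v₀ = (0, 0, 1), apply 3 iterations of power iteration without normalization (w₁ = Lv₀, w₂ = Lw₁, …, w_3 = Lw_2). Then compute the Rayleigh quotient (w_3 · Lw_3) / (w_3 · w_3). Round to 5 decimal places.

λ ≈ 9.68304

w1 = Lv₀ = (5·0 + 7·0 + 4·1; 2·0 + 1·0 + 2·1; 2·0 + 3·0 + 4·1) = (4, 2, 4)
w2 = Lw1 = (5·4 + 7·2 + 4·4; 2·4 + 1·2 + 2·4; 2·4 + 3·2 + 4·4) = (50, 18, 30)
w3 = Lw2 = (496, 178, 274)
Lw3 = (4822, 1718, 2622)
w3·Lw3 = 496·4822 + 178·1718 + 274·2622 = 3415944; w3·w3 = 496·496 + 178·178 + 274·274 = 352776
λ ≈ 3415944/352776 = 9.68304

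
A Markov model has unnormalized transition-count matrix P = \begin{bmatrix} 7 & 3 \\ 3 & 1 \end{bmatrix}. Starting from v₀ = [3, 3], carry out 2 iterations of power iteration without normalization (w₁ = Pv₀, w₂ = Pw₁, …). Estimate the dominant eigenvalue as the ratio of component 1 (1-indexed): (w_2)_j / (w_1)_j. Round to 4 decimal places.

λ ≈ 8.2000

w1 = Pv₀ = (30, 12)
w2 = Pw1 = (246, 102)
Ratio at component: 246 / 30 = 8.2000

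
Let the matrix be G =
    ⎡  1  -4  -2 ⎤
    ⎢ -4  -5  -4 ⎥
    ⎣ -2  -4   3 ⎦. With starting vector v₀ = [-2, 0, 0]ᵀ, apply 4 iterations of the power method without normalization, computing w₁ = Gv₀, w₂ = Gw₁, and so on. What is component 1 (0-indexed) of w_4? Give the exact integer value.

w1 = Gv₀ = (1·(-2) + (-4)·0 + (-2)·0; (-4)·(-2) + (-5)·0 + (-4)·0; (-2)·(-2) + (-4)·0 + 3·0) = (-2, 8, 4)
w2 = Gw1 = (1·(-2) + (-4)·8 + (-2)·4; (-4)·(-2) + (-5)·8 + (-4)·4; (-2)·(-2) + (-4)·8 + 3·4) = (-42, -48, -16)
w3 = Gw2 = (182, 472, 228)
w4 = Gw3 = (-2162, -4000, -1568)
The requested component of w4 is -4000.

-4000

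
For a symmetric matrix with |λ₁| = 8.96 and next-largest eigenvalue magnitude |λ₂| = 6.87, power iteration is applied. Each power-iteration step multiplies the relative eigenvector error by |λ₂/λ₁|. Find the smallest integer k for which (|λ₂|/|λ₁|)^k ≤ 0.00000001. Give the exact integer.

70

|λ₂/λ₁| = 6.87/8.96 = 0.76674
Need k ≥ ln(0.00000001) / ln(0.76674) = -18.4207 / -0.2656 ≈ 69.353
Smallest integer k satisfying the bound: 70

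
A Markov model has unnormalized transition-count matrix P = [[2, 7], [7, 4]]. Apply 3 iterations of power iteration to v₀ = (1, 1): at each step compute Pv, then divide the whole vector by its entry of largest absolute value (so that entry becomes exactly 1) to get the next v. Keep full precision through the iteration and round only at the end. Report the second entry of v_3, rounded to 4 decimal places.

1.0000

Pv0 = (9.00000, 11.00000); divide by 11.00000 → v1 = (0.81818, 1.00000)
Pv1 = (8.63636, 9.72727); divide by 9.72727 → v2 = (0.88785, 1.00000)
Pv2 = (8.77570, 10.21495); divide by 10.21495 → v3 = (0.85910, 1.00000)
Requested entry of v3: 1093/1093 = 1.0000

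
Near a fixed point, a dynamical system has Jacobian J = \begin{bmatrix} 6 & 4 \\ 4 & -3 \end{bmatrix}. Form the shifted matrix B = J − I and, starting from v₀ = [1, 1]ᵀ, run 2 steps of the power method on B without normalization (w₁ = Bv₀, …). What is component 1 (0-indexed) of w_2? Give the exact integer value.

36

B = J − I has rows (5, 4); (4, -4)
w1 = Bv₀ = (5·1 + 4·1; 4·1 + (-4)·1) = (9, 0)
w2 = Bw1 = (5·9 + 4·0; 4·9 + (-4)·0) = (45, 36)
Requested component of w2: 36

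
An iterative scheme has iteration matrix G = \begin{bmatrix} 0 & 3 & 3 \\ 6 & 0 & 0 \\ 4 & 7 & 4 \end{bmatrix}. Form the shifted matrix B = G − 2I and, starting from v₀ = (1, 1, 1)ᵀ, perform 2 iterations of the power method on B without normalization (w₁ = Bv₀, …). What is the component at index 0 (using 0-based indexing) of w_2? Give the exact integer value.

B = G − 2I has rows (-2, 3, 3); (6, -2, 0); (4, 7, 2)
w1 = Bv₀ = (4, 4, 13)
w2 = Bw1 = (43, 16, 70)
Requested component of w2: 43

43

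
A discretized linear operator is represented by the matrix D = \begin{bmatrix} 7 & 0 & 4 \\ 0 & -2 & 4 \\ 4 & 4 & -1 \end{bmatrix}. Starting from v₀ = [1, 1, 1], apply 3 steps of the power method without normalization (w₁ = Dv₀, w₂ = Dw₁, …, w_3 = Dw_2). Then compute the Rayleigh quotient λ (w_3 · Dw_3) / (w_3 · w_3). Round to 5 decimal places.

w1 = Dv₀ = (7·1 + 0·1 + 4·1; 0·1 + (-2)·1 + 4·1; 4·1 + 4·1 + (-1)·1) = (11, 2, 7)
w2 = Dw1 = (7·11 + 0·2 + 4·7; 0·11 + (-2)·2 + 4·7; 4·11 + 4·2 + (-1)·7) = (105, 24, 45)
w3 = Dw2 = (915, 132, 471)
Dw3 = (8289, 1620, 3717)
w3·Dw3 = 915·8289 + 132·1620 + 471·3717 = 9548982; w3·w3 = 915·915 + 132·132 + 471·471 = 1076490
λ ≈ 9548982/1076490 = 8.87048

λ ≈ 8.87048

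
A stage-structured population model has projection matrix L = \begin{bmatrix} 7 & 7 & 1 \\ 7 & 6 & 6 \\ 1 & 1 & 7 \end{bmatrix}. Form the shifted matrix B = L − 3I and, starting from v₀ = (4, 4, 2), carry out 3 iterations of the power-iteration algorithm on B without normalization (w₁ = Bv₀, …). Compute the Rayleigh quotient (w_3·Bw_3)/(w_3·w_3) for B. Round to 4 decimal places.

μ ≈ 11.4428

B = L − 3I has rows (4, 7, 1); (7, 3, 6); (1, 1, 4)
w1 = Bv₀ = (4·4 + 7·4 + 1·2; 7·4 + 3·4 + 6·2; 1·4 + 1·4 + 4·2) = (46, 52, 16)
w2 = Bw1 = (4·46 + 7·52 + 1·16; 7·46 + 3·52 + 6·16; 1·46 + 1·52 + 4·16) = (564, 574, 162)
w3 = Bw2 = (6436, 6642, 1786)
Bw3 = (74024, 75694, 20222)
w3·Bw3 = 1015294504; w3·w3 = 88728056; μ ≈ 1015294504/88728056 = 11.4428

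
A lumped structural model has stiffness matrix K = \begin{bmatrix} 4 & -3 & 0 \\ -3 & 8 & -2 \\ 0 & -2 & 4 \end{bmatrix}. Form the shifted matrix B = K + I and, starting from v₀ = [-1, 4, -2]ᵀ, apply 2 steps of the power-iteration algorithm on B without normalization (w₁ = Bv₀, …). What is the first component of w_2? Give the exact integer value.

-214

B = K + I has rows (5, -3, 0); (-3, 9, -2); (0, -2, 5)
w1 = Bv₀ = (-17, 43, -18)
w2 = Bw1 = (-214, 474, -176)
Requested component of w2: -214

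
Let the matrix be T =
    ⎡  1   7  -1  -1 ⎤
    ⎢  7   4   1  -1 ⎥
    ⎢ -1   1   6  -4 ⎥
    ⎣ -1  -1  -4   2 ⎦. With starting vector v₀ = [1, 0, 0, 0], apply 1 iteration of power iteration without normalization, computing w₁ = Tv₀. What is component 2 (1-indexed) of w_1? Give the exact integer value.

w1 = Tv₀ = (1·1 + 7·0 + (-1)·0 + (-1)·0; 7·1 + 4·0 + 1·0 + (-1)·0; (-1)·1 + 1·0 + 6·0 + (-4)·0; (-1)·1 + (-1)·0 + (-4)·0 + 2·0) = (1, 7, -1, -1)
The requested component of w1 is 7.

7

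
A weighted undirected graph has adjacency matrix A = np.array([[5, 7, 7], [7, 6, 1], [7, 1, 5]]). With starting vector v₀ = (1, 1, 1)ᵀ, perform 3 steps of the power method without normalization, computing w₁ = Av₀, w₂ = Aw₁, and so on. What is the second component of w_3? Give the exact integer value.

w1 = Av₀ = (5·1 + 7·1 + 7·1; 7·1 + 6·1 + 1·1; 7·1 + 1·1 + 5·1) = (19, 14, 13)
w2 = Aw1 = (5·19 + 7·14 + 7·13; 7·19 + 6·14 + 1·13; 7·19 + 1·14 + 5·13) = (284, 230, 212)
w3 = Aw2 = (4514, 3580, 3278)
The requested component of w3 is 3580.

3580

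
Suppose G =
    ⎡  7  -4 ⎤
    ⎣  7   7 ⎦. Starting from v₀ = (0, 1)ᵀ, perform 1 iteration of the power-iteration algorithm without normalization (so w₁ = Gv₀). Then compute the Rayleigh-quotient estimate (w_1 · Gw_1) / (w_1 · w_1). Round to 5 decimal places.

w1 = Gv₀ = (-4, 7)
Gw1 = (-56, 21)
w1·Gw1 = (-4)·(-56) + 7·21 = 371; w1·w1 = (-4)·(-4) + 7·7 = 65
λ ≈ 371/65 = 5.70769

5.70769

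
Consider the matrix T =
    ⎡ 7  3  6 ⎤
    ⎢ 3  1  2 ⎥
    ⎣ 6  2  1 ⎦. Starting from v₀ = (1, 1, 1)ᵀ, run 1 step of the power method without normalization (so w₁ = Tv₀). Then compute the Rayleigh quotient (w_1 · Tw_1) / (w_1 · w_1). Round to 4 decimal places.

11.8740

w1 = Tv₀ = (7·1 + 3·1 + 6·1; 3·1 + 1·1 + 2·1; 6·1 + 2·1 + 1·1) = (16, 6, 9)
Tw1 = (184, 72, 117)
w1·Tw1 = 16·184 + 6·72 + 9·117 = 4429; w1·w1 = 16·16 + 6·6 + 9·9 = 373
λ ≈ 4429/373 = 11.8740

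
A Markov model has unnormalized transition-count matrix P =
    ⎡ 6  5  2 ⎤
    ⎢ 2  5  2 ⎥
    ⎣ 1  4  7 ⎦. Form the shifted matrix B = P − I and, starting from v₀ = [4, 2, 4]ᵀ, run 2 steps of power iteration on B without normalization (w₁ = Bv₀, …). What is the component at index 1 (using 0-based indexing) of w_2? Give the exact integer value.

244

B = P − I has rows (5, 5, 2); (2, 4, 2); (1, 4, 6)
w1 = Bv₀ = (5·4 + 5·2 + 2·4; 2·4 + 4·2 + 2·4; 1·4 + 4·2 + 6·4) = (38, 24, 36)
w2 = Bw1 = (5·38 + 5·24 + 2·36; 2·38 + 4·24 + 2·36; 1·38 + 4·24 + 6·36) = (382, 244, 350)
Requested component of w2: 244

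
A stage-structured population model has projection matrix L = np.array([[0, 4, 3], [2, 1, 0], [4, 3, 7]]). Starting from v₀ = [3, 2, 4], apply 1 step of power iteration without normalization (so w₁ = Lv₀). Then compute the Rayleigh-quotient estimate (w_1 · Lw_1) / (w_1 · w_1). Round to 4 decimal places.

w1 = Lv₀ = (0·3 + 4·2 + 3·4; 2·3 + 1·2 + 0·4; 4·3 + 3·2 + 7·4) = (20, 8, 46)
Lw1 = (170, 48, 426)
w1·Lw1 = 20·170 + 8·48 + 46·426 = 23380; w1·w1 = 20·20 + 8·8 + 46·46 = 2580
λ ≈ 23380/2580 = 9.0620

λ ≈ 9.0620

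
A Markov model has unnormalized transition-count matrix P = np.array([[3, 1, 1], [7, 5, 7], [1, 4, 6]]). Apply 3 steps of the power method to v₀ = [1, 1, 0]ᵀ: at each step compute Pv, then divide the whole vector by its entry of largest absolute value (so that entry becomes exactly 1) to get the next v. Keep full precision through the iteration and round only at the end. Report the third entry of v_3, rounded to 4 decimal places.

Pv0 = (4.00000, 12.00000, 5.00000); divide by 12.00000 → v1 = (0.33333, 1.00000, 0.41667)
Pv1 = (2.41667, 10.25000, 6.83333); divide by 10.25000 → v2 = (0.23577, 1.00000, 0.66667)
Pv2 = (2.37398, 11.31707, 8.23577); divide by 11.31707 → v3 = (0.20977, 1.00000, 0.72773)
Requested entry of v3: 1013/1392 = 0.7277

0.7277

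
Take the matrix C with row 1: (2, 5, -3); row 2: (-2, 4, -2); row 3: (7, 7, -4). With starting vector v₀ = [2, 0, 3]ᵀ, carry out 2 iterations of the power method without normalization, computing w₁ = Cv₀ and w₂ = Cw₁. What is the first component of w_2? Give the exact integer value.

w1 = Cv₀ = (2·2 + 5·0 + (-3)·3; (-2)·2 + 4·0 + (-2)·3; 7·2 + 7·0 + (-4)·3) = (-5, -10, 2)
w2 = Cw1 = (2·(-5) + 5·(-10) + (-3)·2; (-2)·(-5) + 4·(-10) + (-2)·2; 7·(-5) + 7·(-10) + (-4)·2) = (-66, -34, -113)
The requested component of w2 is -66.

-66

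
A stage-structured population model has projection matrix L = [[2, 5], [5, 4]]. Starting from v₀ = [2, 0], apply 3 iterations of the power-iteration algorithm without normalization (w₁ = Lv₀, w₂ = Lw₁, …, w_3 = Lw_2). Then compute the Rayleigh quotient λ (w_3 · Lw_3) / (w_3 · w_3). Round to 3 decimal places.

8.094

w1 = Lv₀ = (4, 10)
w2 = Lw1 = (58, 60)
w3 = Lw2 = (416, 530)
Lw3 = (3482, 4200)
w3·Lw3 = 416·3482 + 530·4200 = 3674512; w3·w3 = 416·416 + 530·530 = 453956
λ ≈ 3674512/453956 = 8.094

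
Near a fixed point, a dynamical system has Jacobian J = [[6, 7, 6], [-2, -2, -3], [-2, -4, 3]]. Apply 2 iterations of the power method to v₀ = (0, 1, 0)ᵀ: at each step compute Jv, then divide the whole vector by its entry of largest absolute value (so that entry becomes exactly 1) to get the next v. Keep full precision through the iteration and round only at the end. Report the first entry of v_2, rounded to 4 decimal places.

-0.2222

Jv0 = (7.00000, -2.00000, -4.00000); divide by 7.00000 → v1 = (1.00000, -0.28571, -0.57143)
Jv1 = (0.57143, 0.28571, -2.57143); divide by -2.57143 → v2 = (-0.22222, -0.11111, 1.00000)
Requested entry of v2: 4/-18 = -0.2222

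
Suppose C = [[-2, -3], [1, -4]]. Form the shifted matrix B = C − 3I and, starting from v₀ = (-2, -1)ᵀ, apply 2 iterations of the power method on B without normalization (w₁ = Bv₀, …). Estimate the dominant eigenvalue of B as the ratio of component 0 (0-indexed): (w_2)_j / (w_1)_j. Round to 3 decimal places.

B = C − 3I has rows (-5, -3); (1, -7)
w1 = Bv₀ = (13, 5)
w2 = Bw1 = (-80, -22)
Ratio: -80/13 = -6.154

-6.154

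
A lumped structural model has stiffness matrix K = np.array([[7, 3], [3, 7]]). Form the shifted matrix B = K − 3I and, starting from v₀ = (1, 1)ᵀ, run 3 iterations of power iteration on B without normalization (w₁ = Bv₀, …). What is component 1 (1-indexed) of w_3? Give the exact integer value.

B = K − 3I has rows (4, 3); (3, 4)
w1 = Bv₀ = (7, 7)
w2 = Bw1 = (49, 49)
w3 = Bw2 = (343, 343)
Requested component of w3: 343

343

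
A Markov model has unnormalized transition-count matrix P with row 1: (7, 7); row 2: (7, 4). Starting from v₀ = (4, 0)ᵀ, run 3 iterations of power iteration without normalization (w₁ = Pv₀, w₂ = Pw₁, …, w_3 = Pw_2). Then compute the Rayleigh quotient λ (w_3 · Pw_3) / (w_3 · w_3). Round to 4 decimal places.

w1 = Pv₀ = (28, 28)
w2 = Pw1 = (392, 308)
w3 = Pw2 = (4900, 3976)
Pw3 = (62132, 50204)
w3·Pw3 = 4900·62132 + 3976·50204 = 504057904; w3·w3 = 4900·4900 + 3976·3976 = 39818576
λ ≈ 504057904/39818576 = 12.6589

λ ≈ 12.6589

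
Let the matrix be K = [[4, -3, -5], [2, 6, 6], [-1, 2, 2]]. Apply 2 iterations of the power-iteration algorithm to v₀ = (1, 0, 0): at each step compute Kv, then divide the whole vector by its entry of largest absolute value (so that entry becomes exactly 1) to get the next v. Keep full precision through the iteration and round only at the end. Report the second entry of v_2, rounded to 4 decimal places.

Kv0 = (4.00000, 2.00000, -1.00000); divide by 4.00000 → v1 = (1.00000, 0.50000, -0.25000)
Kv1 = (3.75000, 3.50000, -0.50000); divide by 3.75000 → v2 = (1.00000, 0.93333, -0.13333)
Requested entry of v2: 14/15 = 0.9333

0.9333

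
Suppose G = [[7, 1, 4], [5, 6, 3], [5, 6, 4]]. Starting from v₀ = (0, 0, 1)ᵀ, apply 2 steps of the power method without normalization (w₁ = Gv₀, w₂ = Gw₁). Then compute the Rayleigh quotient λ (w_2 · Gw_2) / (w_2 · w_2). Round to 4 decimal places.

λ ≈ 13.5566

w1 = Gv₀ = (7·0 + 1·0 + 4·1; 5·0 + 6·0 + 3·1; 5·0 + 6·0 + 4·1) = (4, 3, 4)
w2 = Gw1 = (7·4 + 1·3 + 4·4; 5·4 + 6·3 + 3·4; 5·4 + 6·3 + 4·4) = (47, 50, 54)
Gw2 = (595, 697, 751)
w2·Gw2 = 47·595 + 50·697 + 54·751 = 103369; w2·w2 = 47·47 + 50·50 + 54·54 = 7625
λ ≈ 103369/7625 = 13.5566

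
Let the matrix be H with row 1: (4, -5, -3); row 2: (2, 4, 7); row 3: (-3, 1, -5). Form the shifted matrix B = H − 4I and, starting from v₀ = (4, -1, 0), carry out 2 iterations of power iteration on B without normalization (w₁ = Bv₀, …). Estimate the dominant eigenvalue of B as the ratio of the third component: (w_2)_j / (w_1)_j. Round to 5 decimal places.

B = H − 4I has rows (0, -5, -3); (2, 0, 7); (-3, 1, -9)
w1 = Bv₀ = (5, 8, -13)
w2 = Bw1 = (-1, -81, 110)
Ratio: 110/-13 = -8.46154

-8.46154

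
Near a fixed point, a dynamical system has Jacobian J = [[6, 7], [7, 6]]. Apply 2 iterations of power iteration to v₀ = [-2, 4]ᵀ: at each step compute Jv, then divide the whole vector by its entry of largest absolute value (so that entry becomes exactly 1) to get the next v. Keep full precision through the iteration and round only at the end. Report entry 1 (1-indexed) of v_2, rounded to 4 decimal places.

0.9651

Jv0 = (16.00000, 10.00000); divide by 16.00000 → v1 = (1.00000, 0.62500)
Jv1 = (10.37500, 10.75000); divide by 10.75000 → v2 = (0.96512, 1.00000)
Requested entry of v2: 166/172 = 0.9651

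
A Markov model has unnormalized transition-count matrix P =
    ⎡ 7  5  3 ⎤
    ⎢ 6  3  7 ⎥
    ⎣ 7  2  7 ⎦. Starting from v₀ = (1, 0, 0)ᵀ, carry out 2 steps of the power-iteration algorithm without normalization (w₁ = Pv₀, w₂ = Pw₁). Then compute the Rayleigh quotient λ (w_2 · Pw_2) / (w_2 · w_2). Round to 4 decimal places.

w1 = Pv₀ = (7, 6, 7)
w2 = Pw1 = (100, 109, 110)
Pw2 = (1575, 1697, 1688)
w2·Pw2 = 100·1575 + 109·1697 + 110·1688 = 528153; w2·w2 = 100·100 + 109·109 + 110·110 = 33981
λ ≈ 528153/33981 = 15.5426

15.5426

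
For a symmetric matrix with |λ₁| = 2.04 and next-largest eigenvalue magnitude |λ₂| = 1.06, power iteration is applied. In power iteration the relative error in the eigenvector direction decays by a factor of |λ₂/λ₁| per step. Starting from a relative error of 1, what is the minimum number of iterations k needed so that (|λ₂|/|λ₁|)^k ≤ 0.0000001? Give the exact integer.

25

|λ₂/λ₁| = 1.06/2.04 = 0.51961
Need k ≥ ln(0.0000001) / ln(0.51961) = -16.1181 / -0.6547 ≈ 24.620
Smallest integer k satisfying the bound: 25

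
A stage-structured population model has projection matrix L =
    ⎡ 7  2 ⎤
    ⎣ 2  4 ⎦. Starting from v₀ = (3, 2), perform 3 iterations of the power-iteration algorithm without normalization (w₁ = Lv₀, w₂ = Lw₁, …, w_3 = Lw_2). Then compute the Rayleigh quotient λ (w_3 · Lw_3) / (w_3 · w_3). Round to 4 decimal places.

λ ≈ 7.9998

w1 = Lv₀ = (25, 14)
w2 = Lw1 = (203, 106)
w3 = Lw2 = (1633, 830)
Lw3 = (13091, 6586)
w3·Lw3 = 1633·13091 + 830·6586 = 26843983; w3·w3 = 1633·1633 + 830·830 = 3355589
λ ≈ 26843983/3355589 = 7.9998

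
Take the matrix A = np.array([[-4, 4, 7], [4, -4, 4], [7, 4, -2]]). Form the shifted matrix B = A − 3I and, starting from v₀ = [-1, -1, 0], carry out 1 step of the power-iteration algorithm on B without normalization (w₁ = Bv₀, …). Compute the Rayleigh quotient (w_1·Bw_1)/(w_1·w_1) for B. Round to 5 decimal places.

μ ≈ -9.96403

B = A − 3I has rows (-7, 4, 7); (4, -7, 4); (7, 4, -5)
w1 = Bv₀ = ((-7)·(-1) + 4·(-1) + 7·0; 4·(-1) + (-7)·(-1) + 4·0; 7·(-1) + 4·(-1) + (-5)·0) = (3, 3, -11)
Bw1 = (-86, -53, 88)
w1·Bw1 = -1385; w1·w1 = 139; μ ≈ -1385/139 = -9.96403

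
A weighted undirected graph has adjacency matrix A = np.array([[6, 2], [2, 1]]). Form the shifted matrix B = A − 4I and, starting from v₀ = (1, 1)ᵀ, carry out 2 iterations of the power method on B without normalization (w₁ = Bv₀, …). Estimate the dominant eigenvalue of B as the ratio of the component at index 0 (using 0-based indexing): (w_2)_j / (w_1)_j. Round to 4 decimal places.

B = A − 4I has rows (2, 2); (2, -3)
w1 = Bv₀ = (2·1 + 2·1; 2·1 + (-3)·1) = (4, -1)
w2 = Bw1 = (2·4 + 2·(-1); 2·4 + (-3)·(-1)) = (6, 11)
Ratio: 6/4 = 1.5000

μ ≈ 1.5000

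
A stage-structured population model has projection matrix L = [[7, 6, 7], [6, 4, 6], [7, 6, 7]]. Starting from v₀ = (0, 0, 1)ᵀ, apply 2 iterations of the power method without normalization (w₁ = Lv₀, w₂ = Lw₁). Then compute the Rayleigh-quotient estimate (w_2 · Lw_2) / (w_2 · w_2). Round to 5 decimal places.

λ ≈ 18.84883

w1 = Lv₀ = (7, 6, 7)
w2 = Lw1 = (134, 108, 134)
Lw2 = (2524, 2040, 2524)
w2·Lw2 = 134·2524 + 108·2040 + 134·2524 = 896752; w2·w2 = 134·134 + 108·108 + 134·134 = 47576
λ ≈ 896752/47576 = 18.84883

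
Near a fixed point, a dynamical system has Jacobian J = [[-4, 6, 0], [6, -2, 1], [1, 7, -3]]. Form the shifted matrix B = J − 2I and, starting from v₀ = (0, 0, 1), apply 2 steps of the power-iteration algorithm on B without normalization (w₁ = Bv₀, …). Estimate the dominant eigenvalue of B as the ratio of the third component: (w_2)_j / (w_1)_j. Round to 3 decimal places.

B = J − 2I has rows (-6, 6, 0); (6, -4, 1); (1, 7, -5)
w1 = Bv₀ = (0, 1, -5)
w2 = Bw1 = (6, -9, 32)
Ratio: 32/-5 = -6.400

μ ≈ -6.400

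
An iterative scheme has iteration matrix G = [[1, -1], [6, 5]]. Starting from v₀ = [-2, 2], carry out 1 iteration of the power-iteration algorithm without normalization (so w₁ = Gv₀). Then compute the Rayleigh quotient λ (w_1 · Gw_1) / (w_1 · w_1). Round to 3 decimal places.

w1 = Gv₀ = (-4, -2)
Gw1 = (-2, -34)
w1·Gw1 = (-4)·(-2) + (-2)·(-34) = 76; w1·w1 = (-4)·(-4) + (-2)·(-2) = 20
λ ≈ 76/20 = 3.800

λ ≈ 3.800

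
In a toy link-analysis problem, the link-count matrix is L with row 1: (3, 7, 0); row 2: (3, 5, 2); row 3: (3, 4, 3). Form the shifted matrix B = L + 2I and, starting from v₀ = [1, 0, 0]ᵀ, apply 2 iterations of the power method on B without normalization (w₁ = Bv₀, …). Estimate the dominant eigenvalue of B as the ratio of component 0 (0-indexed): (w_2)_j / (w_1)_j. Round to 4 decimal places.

μ ≈ 9.2000

B = L + 2I has rows (5, 7, 0); (3, 7, 2); (3, 4, 5)
w1 = Bv₀ = (5, 3, 3)
w2 = Bw1 = (46, 42, 42)
Ratio: 46/5 = 9.2000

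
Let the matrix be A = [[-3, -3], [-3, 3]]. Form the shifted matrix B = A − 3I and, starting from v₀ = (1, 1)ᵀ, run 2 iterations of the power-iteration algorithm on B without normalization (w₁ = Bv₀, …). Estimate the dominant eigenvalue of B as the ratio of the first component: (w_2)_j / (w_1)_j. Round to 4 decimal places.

μ ≈ -7.0000

B = A − 3I has rows (-6, -3); (-3, 0)
w1 = Bv₀ = ((-6)·1 + (-3)·1; (-3)·1 + 0·1) = (-9, -3)
w2 = Bw1 = ((-6)·(-9) + (-3)·(-3); (-3)·(-9) + 0·(-3)) = (63, 27)
Ratio: 63/-9 = -7.0000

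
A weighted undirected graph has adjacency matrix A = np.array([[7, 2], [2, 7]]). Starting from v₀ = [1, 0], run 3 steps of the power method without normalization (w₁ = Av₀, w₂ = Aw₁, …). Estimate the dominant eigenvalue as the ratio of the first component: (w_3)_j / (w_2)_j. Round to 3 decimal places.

8.057

w1 = Av₀ = (7·1 + 2·0; 2·1 + 7·0) = (7, 2)
w2 = Aw1 = (7·7 + 2·2; 2·7 + 7·2) = (53, 28)
w3 = Aw2 = (427, 302)
Ratio at component: 427 / 53 = 8.057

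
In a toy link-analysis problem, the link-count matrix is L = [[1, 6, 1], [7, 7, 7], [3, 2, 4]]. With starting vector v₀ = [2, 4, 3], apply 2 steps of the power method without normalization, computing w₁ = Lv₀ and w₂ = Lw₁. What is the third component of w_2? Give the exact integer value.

317

w1 = Lv₀ = (29, 63, 26)
w2 = Lw1 = (433, 826, 317)
The requested component of w2 is 317.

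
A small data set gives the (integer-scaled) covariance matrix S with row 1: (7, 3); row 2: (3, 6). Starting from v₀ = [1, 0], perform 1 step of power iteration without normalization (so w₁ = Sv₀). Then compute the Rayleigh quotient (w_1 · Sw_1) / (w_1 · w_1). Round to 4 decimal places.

9.0172

w1 = Sv₀ = (7·1 + 3·0; 3·1 + 6·0) = (7, 3)
Sw1 = (58, 39)
w1·Sw1 = 7·58 + 3·39 = 523; w1·w1 = 7·7 + 3·3 = 58
λ ≈ 523/58 = 9.0172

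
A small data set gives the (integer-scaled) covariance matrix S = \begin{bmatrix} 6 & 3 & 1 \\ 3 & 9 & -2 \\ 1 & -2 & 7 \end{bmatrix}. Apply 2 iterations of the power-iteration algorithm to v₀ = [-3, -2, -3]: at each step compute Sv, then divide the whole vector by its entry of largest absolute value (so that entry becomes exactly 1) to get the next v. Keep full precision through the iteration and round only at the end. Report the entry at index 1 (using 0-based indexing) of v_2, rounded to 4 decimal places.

Sv0 = (-27.00000, -21.00000, -20.00000); divide by -27.00000 → v1 = (1.00000, 0.77778, 0.74074)
Sv1 = (9.07407, 8.51852, 4.62963); divide by 9.07407 → v2 = (1.00000, 0.93878, 0.51020)
Requested entry of v2: -230/-245 = 0.9388

0.9388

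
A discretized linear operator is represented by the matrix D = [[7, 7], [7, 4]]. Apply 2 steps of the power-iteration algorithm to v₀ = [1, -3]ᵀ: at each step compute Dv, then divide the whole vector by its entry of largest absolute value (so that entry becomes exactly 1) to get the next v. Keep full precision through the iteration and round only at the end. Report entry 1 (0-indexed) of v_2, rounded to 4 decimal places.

0.8872

Dv0 = (-14.00000, -5.00000); divide by -14.00000 → v1 = (1.00000, 0.35714)
Dv1 = (9.50000, 8.42857); divide by 9.50000 → v2 = (1.00000, 0.88722)
Requested entry of v2: -118/-133 = 0.8872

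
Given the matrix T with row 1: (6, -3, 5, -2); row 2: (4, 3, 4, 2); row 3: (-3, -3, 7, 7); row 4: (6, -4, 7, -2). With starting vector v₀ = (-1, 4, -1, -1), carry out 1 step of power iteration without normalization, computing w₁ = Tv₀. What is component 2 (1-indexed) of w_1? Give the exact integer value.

2

w1 = Tv₀ = (6·(-1) + (-3)·4 + 5·(-1) + (-2)·(-1); 4·(-1) + 3·4 + 4·(-1) + 2·(-1); (-3)·(-1) + (-3)·4 + 7·(-1) + 7·(-1); 6·(-1) + (-4)·4 + 7·(-1) + (-2)·(-1)) = (-21, 2, -23, -27)
The requested component of w1 is 2.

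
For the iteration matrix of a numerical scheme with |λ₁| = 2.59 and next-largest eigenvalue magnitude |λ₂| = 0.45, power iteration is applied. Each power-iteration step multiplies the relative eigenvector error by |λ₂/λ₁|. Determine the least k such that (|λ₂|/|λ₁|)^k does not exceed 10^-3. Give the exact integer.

4

|λ₂/λ₁| = 0.45/2.59 = 0.17375
Need k ≥ ln(10^-3) / ln(0.17375) = -6.9078 / -1.7502 ≈ 3.947
Smallest integer k satisfying the bound: 4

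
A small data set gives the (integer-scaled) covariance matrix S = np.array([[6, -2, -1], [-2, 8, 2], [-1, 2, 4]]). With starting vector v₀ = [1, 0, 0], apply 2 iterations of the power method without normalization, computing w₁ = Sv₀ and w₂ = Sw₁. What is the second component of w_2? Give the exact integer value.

-30

w1 = Sv₀ = (6·1 + (-2)·0 + (-1)·0; (-2)·1 + 8·0 + 2·0; (-1)·1 + 2·0 + 4·0) = (6, -2, -1)
w2 = Sw1 = (6·6 + (-2)·(-2) + (-1)·(-1); (-2)·6 + 8·(-2) + 2·(-1); (-1)·6 + 2·(-2) + 4·(-1)) = (41, -30, -14)
The requested component of w2 is -30.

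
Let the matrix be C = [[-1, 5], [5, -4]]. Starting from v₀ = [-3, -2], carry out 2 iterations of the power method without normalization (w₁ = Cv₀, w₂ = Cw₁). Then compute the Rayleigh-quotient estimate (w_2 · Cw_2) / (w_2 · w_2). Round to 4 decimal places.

1.1765

w1 = Cv₀ = (-7, -7)
w2 = Cw1 = (-28, -7)
Cw2 = (-7, -112)
w2·Cw2 = (-28)·(-7) + (-7)·(-112) = 980; w2·w2 = (-28)·(-28) + (-7)·(-7) = 833
λ ≈ 980/833 = 1.1765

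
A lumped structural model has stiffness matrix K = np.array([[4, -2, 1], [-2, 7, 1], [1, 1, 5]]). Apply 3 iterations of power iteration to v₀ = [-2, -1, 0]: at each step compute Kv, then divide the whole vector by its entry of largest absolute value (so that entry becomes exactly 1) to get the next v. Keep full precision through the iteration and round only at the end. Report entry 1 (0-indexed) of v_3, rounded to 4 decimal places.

0.4314

Kv0 = (-6.00000, -3.00000, -3.00000); divide by -6.00000 → v1 = (1.00000, 0.50000, 0.50000)
Kv1 = (3.50000, 2.00000, 4.00000); divide by 4.00000 → v2 = (0.87500, 0.50000, 1.00000)
Kv2 = (3.50000, 2.75000, 6.37500); divide by 6.37500 → v3 = (0.54902, 0.43137, 1.00000)
Requested entry of v3: -66/-153 = 0.4314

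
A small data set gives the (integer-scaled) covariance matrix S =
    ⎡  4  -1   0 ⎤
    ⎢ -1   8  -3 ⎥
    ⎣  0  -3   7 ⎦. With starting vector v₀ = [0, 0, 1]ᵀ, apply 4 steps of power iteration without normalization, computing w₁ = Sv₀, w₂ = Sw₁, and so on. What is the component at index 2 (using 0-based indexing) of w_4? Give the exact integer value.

w1 = Sv₀ = (4·0 + (-1)·0 + 0·1; (-1)·0 + 8·0 + (-3)·1; 0·0 + (-3)·0 + 7·1) = (0, -3, 7)
w2 = Sw1 = (4·0 + (-1)·(-3) + 0·7; (-1)·0 + 8·(-3) + (-3)·7; 0·0 + (-3)·(-3) + 7·7) = (3, -45, 58)
w3 = Sw2 = (57, -537, 541)
w4 = Sw3 = (765, -5976, 5398)
The requested component of w4 is 5398.

5398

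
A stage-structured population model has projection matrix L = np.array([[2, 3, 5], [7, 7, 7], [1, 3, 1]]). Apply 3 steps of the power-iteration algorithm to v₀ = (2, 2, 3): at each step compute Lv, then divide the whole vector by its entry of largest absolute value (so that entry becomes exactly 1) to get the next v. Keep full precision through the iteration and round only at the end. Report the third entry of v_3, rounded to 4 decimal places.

Lv0 = (25.00000, 49.00000, 11.00000); divide by 49.00000 → v1 = (0.51020, 1.00000, 0.22449)
Lv1 = (5.14286, 12.14286, 3.73469); divide by 12.14286 → v2 = (0.42353, 1.00000, 0.30756)
Lv2 = (5.38487, 12.11765, 3.73109); divide by 12.11765 → v3 = (0.44438, 1.00000, 0.30791)
Requested entry of v3: 2220/7210 = 0.3079

0.3079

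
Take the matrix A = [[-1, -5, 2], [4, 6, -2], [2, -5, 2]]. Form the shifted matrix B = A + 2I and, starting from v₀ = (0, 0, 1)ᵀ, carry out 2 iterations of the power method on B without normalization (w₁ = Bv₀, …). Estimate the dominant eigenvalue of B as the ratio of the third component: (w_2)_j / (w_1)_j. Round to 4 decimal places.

B = A + 2I has rows (1, -5, 2); (4, 8, -2); (2, -5, 4)
w1 = Bv₀ = (1·0 + (-5)·0 + 2·1; 4·0 + 8·0 + (-2)·1; 2·0 + (-5)·0 + 4·1) = (2, -2, 4)
w2 = Bw1 = (1·2 + (-5)·(-2) + 2·4; 4·2 + 8·(-2) + (-2)·4; 2·2 + (-5)·(-2) + 4·4) = (20, -16, 30)
Ratio: 30/4 = 7.5000

μ ≈ 7.5000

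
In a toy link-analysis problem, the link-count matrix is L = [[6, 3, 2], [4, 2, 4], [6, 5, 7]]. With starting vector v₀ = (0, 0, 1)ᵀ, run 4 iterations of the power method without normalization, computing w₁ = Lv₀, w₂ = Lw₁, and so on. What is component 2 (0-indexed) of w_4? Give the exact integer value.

13057

w1 = Lv₀ = (6·0 + 3·0 + 2·1; 4·0 + 2·0 + 4·1; 6·0 + 5·0 + 7·1) = (2, 4, 7)
w2 = Lw1 = (6·2 + 3·4 + 2·7; 4·2 + 2·4 + 4·7; 6·2 + 5·4 + 7·7) = (38, 44, 81)
w3 = Lw2 = (522, 564, 1015)
w4 = Lw3 = (6854, 7276, 13057)
The requested component of w4 is 13057.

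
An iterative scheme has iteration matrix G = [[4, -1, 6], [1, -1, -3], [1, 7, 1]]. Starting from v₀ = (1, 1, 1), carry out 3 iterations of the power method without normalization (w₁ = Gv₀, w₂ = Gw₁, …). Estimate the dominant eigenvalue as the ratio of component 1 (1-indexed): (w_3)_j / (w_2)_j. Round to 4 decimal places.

3.9677

w1 = Gv₀ = (4·1 + (-1)·1 + 6·1; 1·1 + (-1)·1 + (-3)·1; 1·1 + 7·1 + 1·1) = (9, -3, 9)
w2 = Gw1 = (4·9 + (-1)·(-3) + 6·9; 1·9 + (-1)·(-3) + (-3)·9; 1·9 + 7·(-3) + 1·9) = (93, -15, -3)
w3 = Gw2 = (369, 117, -15)
Ratio at component: 369 / 93 = 3.9677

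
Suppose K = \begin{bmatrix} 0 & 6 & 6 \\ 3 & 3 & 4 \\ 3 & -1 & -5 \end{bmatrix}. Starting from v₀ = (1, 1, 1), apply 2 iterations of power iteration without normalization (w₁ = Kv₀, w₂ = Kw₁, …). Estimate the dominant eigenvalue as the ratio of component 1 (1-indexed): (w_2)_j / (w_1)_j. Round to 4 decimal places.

3.5000

w1 = Kv₀ = (0·1 + 6·1 + 6·1; 3·1 + 3·1 + 4·1; 3·1 + (-1)·1 + (-5)·1) = (12, 10, -3)
w2 = Kw1 = (0·12 + 6·10 + 6·(-3); 3·12 + 3·10 + 4·(-3); 3·12 + (-1)·10 + (-5)·(-3)) = (42, 54, 41)
Ratio at component: 42 / 12 = 3.5000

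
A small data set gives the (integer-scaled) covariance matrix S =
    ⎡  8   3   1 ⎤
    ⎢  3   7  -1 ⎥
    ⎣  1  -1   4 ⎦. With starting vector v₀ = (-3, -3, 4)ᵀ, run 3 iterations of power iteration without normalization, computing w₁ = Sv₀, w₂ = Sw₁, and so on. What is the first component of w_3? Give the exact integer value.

w1 = Sv₀ = (-29, -34, 16)
w2 = Sw1 = (-318, -341, 69)
w3 = Sw2 = (-3498, -3410, 299)
The requested component of w3 is -3498.

-3498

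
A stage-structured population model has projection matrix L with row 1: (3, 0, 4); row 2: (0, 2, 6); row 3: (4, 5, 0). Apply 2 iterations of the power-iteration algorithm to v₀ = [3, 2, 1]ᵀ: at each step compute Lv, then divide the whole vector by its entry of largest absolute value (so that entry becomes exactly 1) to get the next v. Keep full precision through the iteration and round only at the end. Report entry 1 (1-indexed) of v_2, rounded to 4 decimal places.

Lv0 = (13.00000, 10.00000, 22.00000); divide by 22.00000 → v1 = (0.59091, 0.45455, 1.00000)
Lv1 = (5.77273, 6.90909, 4.63636); divide by 6.90909 → v2 = (0.83553, 1.00000, 0.67105)
Requested entry of v2: 127/152 = 0.8355

0.8355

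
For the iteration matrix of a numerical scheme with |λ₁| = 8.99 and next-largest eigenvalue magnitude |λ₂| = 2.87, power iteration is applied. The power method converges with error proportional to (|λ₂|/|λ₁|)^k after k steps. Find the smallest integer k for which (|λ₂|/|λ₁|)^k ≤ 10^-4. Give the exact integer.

|λ₂/λ₁| = 2.87/8.99 = 0.31924
Need k ≥ ln(10^-4) / ln(0.31924) = -9.2103 / -1.1418 ≈ 8.067
Smallest integer k satisfying the bound: 9

9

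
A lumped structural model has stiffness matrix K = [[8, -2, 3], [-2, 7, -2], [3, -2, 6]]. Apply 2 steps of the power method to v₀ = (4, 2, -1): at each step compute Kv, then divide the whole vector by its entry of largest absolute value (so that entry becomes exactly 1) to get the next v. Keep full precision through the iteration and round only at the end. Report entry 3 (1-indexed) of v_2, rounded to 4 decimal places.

0.3737

Kv0 = (25.00000, 8.00000, 2.00000); divide by 25.00000 → v1 = (1.00000, 0.32000, 0.08000)
Kv1 = (7.60000, 0.08000, 2.84000); divide by 7.60000 → v2 = (1.00000, 0.01053, 0.37368)
Requested entry of v2: 71/190 = 0.3737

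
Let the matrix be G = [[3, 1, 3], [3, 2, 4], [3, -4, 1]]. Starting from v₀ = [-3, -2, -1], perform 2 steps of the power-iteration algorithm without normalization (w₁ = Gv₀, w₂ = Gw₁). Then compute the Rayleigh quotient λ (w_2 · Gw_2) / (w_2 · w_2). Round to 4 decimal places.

w1 = Gv₀ = (-14, -17, -2)
w2 = Gw1 = (-65, -84, 24)
Gw2 = (-207, -267, 165)
w2·Gw2 = (-65)·(-207) + (-84)·(-267) + 24·165 = 39843; w2·w2 = (-65)·(-65) + (-84)·(-84) + 24·24 = 11857
λ ≈ 39843/11857 = 3.3603

λ ≈ 3.3603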